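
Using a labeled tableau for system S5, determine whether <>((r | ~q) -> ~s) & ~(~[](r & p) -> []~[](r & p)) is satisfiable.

No, unsatisfiable

1. <>((r | ~q) -> ~s) & ~(~[](r & p) -> []~[](r & p)), u
2. <>((r | ~q) -> ~s), u
3. ~(~[](r & p) -> []~[](r & p)), u
4. ~[](r & p), u
5. ~[]~[](r & p), u
6. (r | ~q) -> ~s, v
7. ~s, v
8. ~(r & p), w
9. ~p, w
10. [](r & p), x
11. r & p, u
12. r, u
13. p, u
14. r & p, v
15. r, v
16. p, v
17. r & p, w
18. r, w
19. p, w
Accessibility: uRu, uRv, uRw, uRx, vRu, vRv, vRw, vRx, wRu, wRv, wRw, wRx, xRu, xRv, xRw, xRx
Branch closes: p and ~p both at w.
Every branch closes; the branch above is one of them.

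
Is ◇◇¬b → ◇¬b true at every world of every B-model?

Tableau for the negation ¬(◇◇¬b → ◇¬b):
1. ¬(◇◇¬b → ◇¬b), 0
2. ◇◇¬b, 0   [¬→-rule on 1]
3. ¬◇¬b, 0   [¬→-rule on 1]
4. b, 0   [¬◇-rule on 3 via 0R0]
5. ◇¬b, 1   [◇-rule on 2: fresh world 1, 0R1]
6. b, 1   [¬◇-rule on 3 via 0R1]
7. ¬b, 2   [◇-rule on 5: fresh world 2, 1R2]
Accessibility: 0R0, 0R1, 1R0, 1R1, 1R2, 2R1, 2R2
The negation has an open branch (countermodel exists).

Not valid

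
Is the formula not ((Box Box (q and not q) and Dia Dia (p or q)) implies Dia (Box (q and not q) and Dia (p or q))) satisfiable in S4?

No, unsatisfiable

1. not ((Box Box (q and not q) and Dia Dia (p or q)) implies Dia (Box (q and not q) and Dia (p or q))), 0
2. Box Box (q and not q) and Dia Dia (p or q), 0
3. not Dia (Box (q and not q) and Dia (p or q)), 0
4. Box Box (q and not q), 0
5. Dia Dia (p or q), 0
6. not (Box (q and not q) and Dia (p or q)), 0
7. Box (q and not q), 0
8. q and not q, 0
9. q, 0
10. not q, 0
Accessibility: 0R0
Branch closes: q and not q both at 0.
All branches of the tableau close; one closing branch shown above.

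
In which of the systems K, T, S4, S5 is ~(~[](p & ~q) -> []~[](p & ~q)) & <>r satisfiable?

K, T, S4

S4-tableau for the formula:
1. ~(~[](p & ~q) -> []~[](p & ~q)) & <>r, u
2. ~(~[](p & ~q) -> []~[](p & ~q)), u
3. <>r, u
4. ~[](p & ~q), u
5. ~[]~[](p & ~q), u
6. r, v
7. ~(p & ~q), w
8. q, w
9. [](p & ~q), x
10. p & ~q, x
11. p, x
12. ~q, x
Accessibility: uRu, uRv, uRw, uRx, vRv, wRw, xRx
Complete open branch: satisfiable in S4, hence also in K, T (this S4-model is also a K-model and a T-model).
S5-tableau for the formula:
1. ~(~[](p & ~q) -> []~[](p & ~q)) & <>r, u
2. ~(~[](p & ~q) -> []~[](p & ~q)), u
3. <>r, u
4. ~[](p & ~q), u
5. ~[]~[](p & ~q), u
6. r, v
7. ~(p & ~q), w
8. q, w
9. [](p & ~q), x
10. p & ~q, u
11. p, u
12. ~q, u
13. p & ~q, v
14. p, v
15. ~q, v
16. p & ~q, w
17. p, w
18. ~q, w
Accessibility: uRu, uRv, uRw, uRx, vRu, vRv, vRw, vRx, wRu, wRv, wRw, wRx, xRu, xRv, xRw, xRx
Branch closes: q and ~q both at w.
Every branch closes (one shown): unsatisfiable in S5.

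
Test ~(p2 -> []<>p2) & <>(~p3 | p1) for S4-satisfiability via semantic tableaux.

Satisfiable (open branch found)

1. ~(p2 -> []<>p2) & <>(~p3 | p1), 0
2. ~(p2 -> []<>p2), 0
3. <>(~p3 | p1), 0
4. p2, 0
5. ~[]<>p2, 0
6. ~p3 | p1, 1
7. p1, 1
8. ~<>p2, 2
9. ~p2, 2
Accessibility: 0R0, 0R1, 0R2, 1R1, 2R2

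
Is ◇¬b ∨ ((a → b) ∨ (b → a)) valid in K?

Tableau for the negation ¬(◇¬b ∨ ((a → b) ∨ (b → a))):
1. ¬(◇¬b ∨ ((a → b) ∨ (b → a))), 0
2. ¬◇¬b, 0   [¬∨-rule on 1]
3. ¬((a → b) ∨ (b → a)), 0   [¬∨-rule on 1]
4. ¬(a → b), 0   [¬∨-rule on 3]
5. ¬(b → a), 0   [¬∨-rule on 3]
6. a, 0   [¬→-rule on 4]
7. ¬b, 0   [¬→-rule on 4]
8. b, 0   [¬→-rule on 5]
9. ¬a, 0   [¬→-rule on 5]
Branch closes: b and ¬b both at 0.
Every branch of the negation's tableau closes; the branch above is one of them.

Valid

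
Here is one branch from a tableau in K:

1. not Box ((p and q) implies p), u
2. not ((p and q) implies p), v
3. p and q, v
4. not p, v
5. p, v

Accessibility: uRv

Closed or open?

Both p and not p appear at v.

Yes, closed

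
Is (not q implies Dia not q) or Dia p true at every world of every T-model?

Tableau for the negation not ((not q implies Dia not q) or Dia p):
1. not ((not q implies Dia not q) or Dia p), u
2. not (not q implies Dia not q), u
3. not Dia p, u
4. not q, u
5. not Dia not q, u
6. not p, u
7. q, u
Accessibility: uRu
Branch closes: q and not q both at u.
Every branch of the negation's tableau closes; the branch above is one of them.

Valid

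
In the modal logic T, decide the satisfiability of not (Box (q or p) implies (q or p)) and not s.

1. not (Box (q or p) implies (q or p)) and not s, 0
2. not (Box (q or p) implies (q or p)), 0   [and-rule on 1]
3. not s, 0   [and-rule on 1]
4. Box (q or p), 0   [neg-implies-rule on 2]
5. not (q or p), 0   [neg-implies-rule on 2]
6. not q, 0   [neg-or-rule on 5]
7. not p, 0   [neg-or-rule on 5]
8. q or p, 0   [Box-rule on 4 via 0R0]
9. p, 0   [or-rule on 8 (branches; this branch)]
Accessibility: 0R0
Branch closes: p and not p both at 0.
All branches of the tableau close; one closing branch shown above.

Unsatisfiable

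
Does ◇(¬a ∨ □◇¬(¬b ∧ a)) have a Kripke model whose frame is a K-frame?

Yes, satisfiable

1. ◇(¬a ∨ □◇¬(¬b ∧ a)), w0
2. ¬a ∨ □◇¬(¬b ∧ a), w1
3. □◇¬(¬b ∧ a), w1
Accessibility: w0Rw1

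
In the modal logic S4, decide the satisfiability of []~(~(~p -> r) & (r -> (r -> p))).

Satisfiable

1. []~(~(~p -> r) & (r -> (r -> p))), u
2. ~(~(~p -> r) & (r -> (r -> p))), u
3. ~(r -> (r -> p)), u
4. r, u
5. ~(r -> p), u
6. ~p, u
Accessibility: uRu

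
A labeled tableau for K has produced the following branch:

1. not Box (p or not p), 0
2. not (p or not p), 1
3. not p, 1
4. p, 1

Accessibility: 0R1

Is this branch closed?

Closed

Both p and not p appear at 1.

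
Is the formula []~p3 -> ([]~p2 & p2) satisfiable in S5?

1. []~p3 -> ([]~p2 & p2), w0
2. ~[]~p3, w0
3. p3, w1
Accessibility: w0Rw0, w0Rw1, w1Rw0, w1Rw1

Satisfiable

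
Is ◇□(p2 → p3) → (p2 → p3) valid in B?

Tableau for the negation ¬(◇□(p2 → p3) → (p2 → p3)):
1. ¬(◇□(p2 → p3) → (p2 → p3)), u
2. ◇□(p2 → p3), u
3. ¬(p2 → p3), u
4. p2, u
5. ¬p3, u
6. □(p2 → p3), v
7. p2 → p3, u
8. p2 → p3, v
9. p3, u
Accessibility: uRu, uRv, vRu, vRv
Branch closes: p3 and ¬p3 both at u.
Every branch of the negation's tableau closes; the branch above is one of them.

Valid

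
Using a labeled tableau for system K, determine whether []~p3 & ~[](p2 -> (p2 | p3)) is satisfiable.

1. []~p3 & ~[](p2 -> (p2 | p3)), w0
2. []~p3, w0   [&-rule on 1]
3. ~[](p2 -> (p2 | p3)), w0   [&-rule on 1]
4. ~(p2 -> (p2 | p3)), w1   [~[]-rule on 3: fresh world w1, w0Rw1]
5. p2, w1   [~->-rule on 4]
6. ~(p2 | p3), w1   [~->-rule on 4]
7. ~p2, w1   [~|-rule on 6]
8. ~p3, w1   [~|-rule on 6]
Accessibility: w0Rw1
Branch closes: p2 and ~p2 both at w1.
Every branch closes; the branch above is one of them.

Unsatisfiable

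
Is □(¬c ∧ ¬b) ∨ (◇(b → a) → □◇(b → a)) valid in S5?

Yes, valid

Tableau for the negation ¬(□(¬c ∧ ¬b) ∨ (◇(b → a) → □◇(b → a))):
1. ¬(□(¬c ∧ ¬b) ∨ (◇(b → a) → □◇(b → a))), u
2. ¬□(¬c ∧ ¬b), u
3. ¬(◇(b → a) → □◇(b → a)), u
4. ◇(b → a), u
5. ¬□◇(b → a), u
6. ¬(¬c ∧ ¬b), v
7. b, v
8. b → a, w
9. a, w
10. ¬◇(b → a), x
11. ¬(b → a), u
12. b, u
13. ¬a, u
14. ¬(b → a), v
15. ¬a, v
16. ¬(b → a), w
17. b, w
18. ¬a, w
Accessibility: uRu, uRv, uRw, uRx, vRu, vRv, vRw, vRx, wRu, wRv, wRw, wRx, xRu, xRv, xRw, xRx
Branch closes: a and ¬a both at w.
Every branch of the negation's tableau closes; the branch above is one of them.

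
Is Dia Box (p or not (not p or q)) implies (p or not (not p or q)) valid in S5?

Valid

Tableau for the negation not (Dia Box (p or not (not p or q)) implies (p or not (not p or q))):
1. not (Dia Box (p or not (not p or q)) implies (p or not (not p or q))), u
2. Dia Box (p or not (not p or q)), u
3. not (p or not (not p or q)), u
4. not p, u
5. not p or q, u
6. q, u
7. Box (p or not (not p or q)), v
8. p or not (not p or q), u
9. p or not (not p or q), v
10. not (not p or q), u
11. p, u
12. not q, u
Accessibility: uRu, uRv, vRu, vRv
Branch closes: p and not p both at u.
All branches of the negation close; one closing branch shown above.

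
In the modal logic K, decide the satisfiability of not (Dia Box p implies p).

Satisfiable (open branch found)

1. not (Dia Box p implies p), u
2. Dia Box p, u   [neg-implies-rule on 1]
3. not p, u   [neg-implies-rule on 1]
4. Box p, v   [Dia-rule on 2: fresh world v, uRv]
Accessibility: uRv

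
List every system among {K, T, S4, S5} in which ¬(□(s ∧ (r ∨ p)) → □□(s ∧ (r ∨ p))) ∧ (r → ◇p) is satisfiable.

T-tableau for the formula:
1. ¬(□(s ∧ (r ∨ p)) → □□(s ∧ (r ∨ p))) ∧ (r → ◇p), w0
2. ¬(□(s ∧ (r ∨ p)) → □□(s ∧ (r ∨ p))), w0
3. r → ◇p, w0
4. □(s ∧ (r ∨ p)), w0
5. ¬□□(s ∧ (r ∨ p)), w0
6. s ∧ (r ∨ p), w0
7. s, w0
8. r ∨ p, w0
9. ◇p, w0
10. p, w0
11. ¬□(s ∧ (r ∨ p)), w1
12. s ∧ (r ∨ p), w1
13. s, w1
14. r ∨ p, w1
15. p, w1
16. p, w2
17. s ∧ (r ∨ p), w2
18. s, w2
19. r ∨ p, w2
20. ¬(s ∧ (r ∨ p)), w3
21. ¬(r ∨ p), w3
22. ¬r, w3
23. ¬p, w3
Accessibility: w0Rw0, w0Rw1, w0Rw2, w1Rw1, w1Rw3, w2Rw2, w3Rw3
Complete open branch: satisfiable in T, hence also in K (this T-model is also a K-model).
S4-tableau for the formula:
1. ¬(□(s ∧ (r ∨ p)) → □□(s ∧ (r ∨ p))) ∧ (r → ◇p), w0
2. ¬(□(s ∧ (r ∨ p)) → □□(s ∧ (r ∨ p))), w0
3. r → ◇p, w0
4. □(s ∧ (r ∨ p)), w0
5. ¬□□(s ∧ (r ∨ p)), w0
6. s ∧ (r ∨ p), w0
7. s, w0
8. r ∨ p, w0
9. ◇p, w0
10. p, w0
11. ¬□(s ∧ (r ∨ p)), w1
12. s ∧ (r ∨ p), w1
13. s, w1
14. r ∨ p, w1
15. p, w1
16. p, w2
17. s ∧ (r ∨ p), w2
18. s, w2
19. r ∨ p, w2
20. ¬(s ∧ (r ∨ p)), w3
21. s ∧ (r ∨ p), w3
22. s, w3
23. r ∨ p, w3
24. ¬(r ∨ p), w3
25. ¬r, w3
26. ¬p, w3
27. p, w3
Accessibility: w0Rw0, w0Rw1, w0Rw2, w0Rw3, w1Rw1, w1Rw3, w2Rw2, w3Rw3
Branch closes: p and ¬p both at w3.
Every branch closes (one shown): unsatisfiable in S4, hence also in S5 (every S5-frame is an S4-frame).

K, T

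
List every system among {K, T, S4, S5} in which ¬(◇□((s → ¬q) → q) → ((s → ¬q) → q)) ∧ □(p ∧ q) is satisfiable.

K-tableau for the formula:
1. ¬(◇□((s → ¬q) → q) → ((s → ¬q) → q)) ∧ □(p ∧ q), 0
2. ¬(◇□((s → ¬q) → q) → ((s → ¬q) → q)), 0
3. □(p ∧ q), 0
4. ◇□((s → ¬q) → q), 0
5. ¬((s → ¬q) → q), 0
6. s → ¬q, 0
7. ¬q, 0
8. □((s → ¬q) → q), 1
9. p ∧ q, 1
10. p, 1
11. q, 1
Accessibility: 0R1
Complete open branch: satisfiable in K.
T-tableau for the formula:
1. ¬(◇□((s → ¬q) → q) → ((s → ¬q) → q)) ∧ □(p ∧ q), 0
2. ¬(◇□((s → ¬q) → q) → ((s → ¬q) → q)), 0
3. □(p ∧ q), 0
4. ◇□((s → ¬q) → q), 0
5. ¬((s → ¬q) → q), 0
6. s → ¬q, 0
7. ¬q, 0
8. p ∧ q, 0
9. p, 0
10. q, 0
Accessibility: 0R0
Branch closes: q and ¬q both at 0.
Every branch closes (one shown): unsatisfiable in T, hence also in S4, S5 (every S4/S5-frame is a T-frame).

K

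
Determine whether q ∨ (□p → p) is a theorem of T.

Yes, valid

Tableau for the negation ¬(q ∨ (□p → p)):
1. ¬(q ∨ (□p → p)), w0
2. ¬q, w0   [¬∨-rule on 1]
3. ¬(□p → p), w0   [¬∨-rule on 1]
4. □p, w0   [¬→-rule on 3]
5. ¬p, w0   [¬→-rule on 3]
6. p, w0   [□-rule on 4 via w0Rw0]
Accessibility: w0Rw0
Branch closes: p and ¬p both at w0.
All branches of the negation close; one closing branch shown above.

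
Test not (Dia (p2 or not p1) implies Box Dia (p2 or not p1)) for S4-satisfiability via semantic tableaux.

1. not (Dia (p2 or not p1) implies Box Dia (p2 or not p1)), 0
2. Dia (p2 or not p1), 0   [neg-implies-rule on 1]
3. not Box Dia (p2 or not p1), 0   [neg-implies-rule on 1]
4. p2 or not p1, 1   [Dia-rule on 2: fresh world 1, 0R1]
5. not p1, 1   [or-rule on 4 (branches; this branch)]
6. not Dia (p2 or not p1), 2   [neg-Box-rule on 3: fresh world 2, 0R2]
7. not (p2 or not p1), 2   [neg-Dia-rule on 6 via 2R2]
8. not p2, 2   [neg-or-rule on 7]
9. p1, 2   [neg-or-rule on 7]
Accessibility: 0R0, 0R1, 0R2, 1R1, 2R2

Satisfiable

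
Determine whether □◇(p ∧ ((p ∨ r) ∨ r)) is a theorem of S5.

No, not valid

Tableau for the negation ¬□◇(p ∧ ((p ∨ r) ∨ r)):
1. ¬□◇(p ∧ ((p ∨ r) ∨ r)), 0
2. ¬◇(p ∧ ((p ∨ r) ∨ r)), 1   [¬□-rule on 1: fresh world 1, 0R1]
3. ¬(p ∧ ((p ∨ r) ∨ r)), 0   [¬◇-rule on 2 via 1R0]
4. ¬(p ∧ ((p ∨ r) ∨ r)), 1   [¬◇-rule on 2 via 1R1]
5. ¬((p ∨ r) ∨ r), 0   [¬∧-rule on 3 (branches; this branch)]
6. ¬(p ∨ r), 0   [¬∨-rule on 5]
7. ¬r, 0   [¬∨-rule on 5]
8. ¬p, 0   [¬∨-rule on 6]
9. ¬((p ∨ r) ∨ r), 1   [¬∧-rule on 4 (branches; this branch)]
10. ¬(p ∨ r), 1   [¬∨-rule on 9]
11. ¬r, 1   [¬∨-rule on 9]
12. ¬p, 1   [¬∨-rule on 10]
Accessibility: 0R0, 0R1, 1R0, 1R1
The negation has an open branch (countermodel exists).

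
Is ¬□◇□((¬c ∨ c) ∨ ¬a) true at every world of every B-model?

Not valid

Tableau for the negation □◇□((¬c ∨ c) ∨ ¬a):
1. □◇□((¬c ∨ c) ∨ ¬a), u
2. ◇□((¬c ∨ c) ∨ ¬a), u
3. □((¬c ∨ c) ∨ ¬a), v
4. ◇□((¬c ∨ c) ∨ ¬a), v
5. (¬c ∨ c) ∨ ¬a, u
6. (¬c ∨ c) ∨ ¬a, v
7. ¬a, u
8. ¬a, v
9. □((¬c ∨ c) ∨ ¬a), w
10. (¬c ∨ c) ∨ ¬a, w
11. ¬a, w
Accessibility: uRu, uRv, vRu, vRv, vRw, wRv, wRw
The negation has an open branch (countermodel exists).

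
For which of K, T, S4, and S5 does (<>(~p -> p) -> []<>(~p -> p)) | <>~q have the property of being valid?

S5

S4-tableau for the negation ~((<>(~p -> p) -> []<>(~p -> p)) | <>~q):
1. ~((<>(~p -> p) -> []<>(~p -> p)) | <>~q), w0
2. ~(<>(~p -> p) -> []<>(~p -> p)), w0
3. ~<>~q, w0
4. <>(~p -> p), w0
5. ~[]<>(~p -> p), w0
6. q, w0
7. ~p -> p, w1
8. q, w1
9. p, w1
10. ~<>(~p -> p), w2
11. q, w2
12. ~(~p -> p), w2
13. ~p, w2
Accessibility: w0Rw0, w0Rw1, w0Rw2, w1Rw1, w2Rw2
Complete open branch: countermodel on an S4-frame, so not valid in S4, nor in K, T (the same frame is also a K-frame and a T-frame).
S5-tableau for the negation ~((<>(~p -> p) -> []<>(~p -> p)) | <>~q):
1. ~((<>(~p -> p) -> []<>(~p -> p)) | <>~q), w0
2. ~(<>(~p -> p) -> []<>(~p -> p)), w0
3. ~<>~q, w0
4. <>(~p -> p), w0
5. ~[]<>(~p -> p), w0
6. q, w0
7. ~p -> p, w1
8. q, w1
9. p, w1
10. ~<>(~p -> p), w2
11. q, w2
12. ~(~p -> p), w0
13. ~p, w0
14. ~(~p -> p), w1
15. ~p, w1
Accessibility: w0Rw0, w0Rw1, w0Rw2, w1Rw0, w1Rw1, w1Rw2, w2Rw0, w2Rw1, w2Rw2
Branch closes: p and ~p both at w1.
Every branch closes (one shown): valid in S5.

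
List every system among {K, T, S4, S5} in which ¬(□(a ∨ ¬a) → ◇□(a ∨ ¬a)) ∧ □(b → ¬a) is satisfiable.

K

K-tableau for the formula:
1. ¬(□(a ∨ ¬a) → ◇□(a ∨ ¬a)) ∧ □(b → ¬a), u
2. ¬(□(a ∨ ¬a) → ◇□(a ∨ ¬a)), u
3. □(b → ¬a), u
4. □(a ∨ ¬a), u
5. ¬◇□(a ∨ ¬a), u
Complete open branch: satisfiable in K.
T-tableau for the formula:
1. ¬(□(a ∨ ¬a) → ◇□(a ∨ ¬a)) ∧ □(b → ¬a), u
2. ¬(□(a ∨ ¬a) → ◇□(a ∨ ¬a)), u
3. □(b → ¬a), u
4. □(a ∨ ¬a), u
5. ¬◇□(a ∨ ¬a), u
6. b → ¬a, u
7. a ∨ ¬a, u
8. ¬□(a ∨ ¬a), u
9. ¬a, u
10. ¬(a ∨ ¬a), v
11. ¬a, v
12. a, v
Accessibility: uRu, uRv, vRv
Branch closes: a and ¬a both at v.
Every branch closes (one shown): unsatisfiable in T, hence also in S4, S5 (every S4/S5-frame is a T-frame).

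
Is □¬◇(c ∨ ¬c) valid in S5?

No, not valid

Tableau for the negation ¬□¬◇(c ∨ ¬c):
1. ¬□¬◇(c ∨ ¬c), u
2. ◇(c ∨ ¬c), v
3. c ∨ ¬c, w
4. ¬c, w
Accessibility: uRu, uRv, uRw, vRu, vRv, vRw, wRu, wRv, wRw
The negation has an open branch (countermodel exists).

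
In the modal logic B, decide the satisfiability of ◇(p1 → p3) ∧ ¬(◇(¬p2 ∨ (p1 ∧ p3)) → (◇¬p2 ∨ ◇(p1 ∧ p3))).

Unsatisfiable (every branch closes)

1. ◇(p1 → p3) ∧ ¬(◇(¬p2 ∨ (p1 ∧ p3)) → (◇¬p2 ∨ ◇(p1 ∧ p3))), 0
2. ◇(p1 → p3), 0   [∧-rule on 1]
3. ¬(◇(¬p2 ∨ (p1 ∧ p3)) → (◇¬p2 ∨ ◇(p1 ∧ p3))), 0   [∧-rule on 1]
4. ◇(¬p2 ∨ (p1 ∧ p3)), 0   [¬→-rule on 3]
5. ¬(◇¬p2 ∨ ◇(p1 ∧ p3)), 0   [¬→-rule on 3]
6. ¬◇¬p2, 0   [¬∨-rule on 5]
7. ¬◇(p1 ∧ p3), 0   [¬∨-rule on 5]
8. p2, 0   [¬◇-rule on 6 via 0R0]
9. ¬(p1 ∧ p3), 0   [¬◇-rule on 7 via 0R0]
10. ¬p3, 0   [¬∧-rule on 9 (branches; this branch)]
11. p1 → p3, 1   [◇-rule on 2: fresh world 1, 0R1]
12. p2, 1   [¬◇-rule on 6 via 0R1]
13. ¬(p1 ∧ p3), 1   [¬◇-rule on 7 via 0R1]
14. p3, 1   [→-rule on 11 (branches; this branch)]
15. ¬p1, 1   [¬∧-rule on 13 (branches; this branch)]
16. ¬p2 ∨ (p1 ∧ p3), 2   [◇-rule on 4: fresh world 2, 0R2]
17. p2, 2   [¬◇-rule on 6 via 0R2]
18. ¬(p1 ∧ p3), 2   [¬◇-rule on 7 via 0R2]
19. p1 ∧ p3, 2   [∨-rule on 16 (branches; this branch)]
20. p1, 2   [∧-rule on 19]
21. p3, 2   [∧-rule on 19]
22. ¬p3, 2   [¬∧-rule on 18 (branches; this branch)]
Accessibility: 0R0, 0R1, 0R2, 1R0, 1R1, 2R0, 2R2
Branch closes: p3 and ¬p3 both at 2.
(One branch shown.) All branches close.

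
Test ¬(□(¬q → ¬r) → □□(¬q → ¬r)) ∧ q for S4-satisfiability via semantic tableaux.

1. ¬(□(¬q → ¬r) → □□(¬q → ¬r)) ∧ q, 0
2. ¬(□(¬q → ¬r) → □□(¬q → ¬r)), 0   [∧-rule on 1]
3. q, 0   [∧-rule on 1]
4. □(¬q → ¬r), 0   [¬→-rule on 2]
5. ¬□□(¬q → ¬r), 0   [¬→-rule on 2]
6. ¬q → ¬r, 0   [□-rule on 4 via 0R0]
7. ¬r, 0   [→-rule on 6 (branches; this branch)]
8. ¬□(¬q → ¬r), 1   [¬□-rule on 5: fresh world 1, 0R1]
9. ¬q → ¬r, 1   [□-rule on 4 via 0R1]
10. ¬r, 1   [→-rule on 9 (branches; this branch)]
11. ¬(¬q → ¬r), 2   [¬□-rule on 8: fresh world 2, 1R2]
12. ¬q, 2   [¬→-rule on 11]
13. r, 2   [¬→-rule on 11]
14. ¬q → ¬r, 2   [□-rule on 4 via 0R2]
15. ¬r, 2   [→-rule on 14 (branches; this branch)]
Accessibility: 0R0, 0R1, 0R2, 1R1, 1R2, 2R2
Branch closes: r and ¬r both at 2.
Every branch closes; the branch above is one of them.

No, unsatisfiable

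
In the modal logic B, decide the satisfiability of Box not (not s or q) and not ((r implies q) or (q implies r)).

1. Box not (not s or q) and not ((r implies q) or (q implies r)), 0
2. Box not (not s or q), 0
3. not ((r implies q) or (q implies r)), 0
4. not (r implies q), 0
5. not (q implies r), 0
6. r, 0
7. not q, 0
8. q, 0
9. not r, 0
Accessibility: 0R0
Branch closes: q and not q both at 0.
Every branch closes; the branch above is one of them.

Unsatisfiable (every branch closes)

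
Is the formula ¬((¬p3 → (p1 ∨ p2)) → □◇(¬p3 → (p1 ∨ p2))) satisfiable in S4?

Yes, satisfiable

1. ¬((¬p3 → (p1 ∨ p2)) → □◇(¬p3 → (p1 ∨ p2))), 0
2. ¬p3 → (p1 ∨ p2), 0
3. ¬□◇(¬p3 → (p1 ∨ p2)), 0
4. p1 ∨ p2, 0
5. p2, 0
6. ¬◇(¬p3 → (p1 ∨ p2)), 1
7. ¬(¬p3 → (p1 ∨ p2)), 1
8. ¬p3, 1
9. ¬(p1 ∨ p2), 1
10. ¬p1, 1
11. ¬p2, 1
Accessibility: 0R0, 0R1, 1R1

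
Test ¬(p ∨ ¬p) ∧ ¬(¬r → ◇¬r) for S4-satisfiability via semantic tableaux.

Unsatisfiable (every branch closes)

1. ¬(p ∨ ¬p) ∧ ¬(¬r → ◇¬r), 0
2. ¬(p ∨ ¬p), 0
3. ¬(¬r → ◇¬r), 0
4. ¬p, 0
5. p, 0
Accessibility: 0R0
Branch closes: p and ¬p both at 0.
Every branch closes; the branch above is one of them.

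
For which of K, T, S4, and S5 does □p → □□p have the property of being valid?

S4, S5

T-tableau for the negation ¬(□p → □□p):
1. ¬(□p → □□p), w0
2. □p, w0
3. ¬□□p, w0
4. p, w0
5. ¬□p, w1
6. p, w1
7. ¬p, w2
Accessibility: w0Rw0, w0Rw1, w1Rw1, w1Rw2, w2Rw2
Complete open branch: countermodel on a T-frame, so not valid in T, nor in K (the same frame is also a K-frame).
S4-tableau for the negation ¬(□p → □□p):
1. ¬(□p → □□p), w0
2. □p, w0
3. ¬□□p, w0
4. p, w0
5. ¬□p, w1
6. p, w1
7. ¬p, w2
8. p, w2
Accessibility: w0Rw0, w0Rw1, w0Rw2, w1Rw1, w1Rw2, w2Rw2
Branch closes: p and ¬p both at w2.
Every branch closes (one shown): valid in S4, hence also in S5 (every theorem of S4 is a theorem of S5).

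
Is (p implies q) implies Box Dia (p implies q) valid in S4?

No, not valid

Tableau for the negation not ((p implies q) implies Box Dia (p implies q)):
1. not ((p implies q) implies Box Dia (p implies q)), w0
2. p implies q, w0   [neg-implies-rule on 1]
3. not Box Dia (p implies q), w0   [neg-implies-rule on 1]
4. q, w0   [implies-rule on 2 (branches; this branch)]
5. not Dia (p implies q), w1   [neg-Box-rule on 3: fresh world w1, w0Rw1]
6. not (p implies q), w1   [neg-Dia-rule on 5 via w1Rw1]
7. p, w1   [neg-implies-rule on 6]
8. not q, w1   [neg-implies-rule on 6]
Accessibility: w0Rw0, w0Rw1, w1Rw1
The negation has an open branch (countermodel exists).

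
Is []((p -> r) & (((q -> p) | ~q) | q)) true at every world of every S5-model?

No, not valid

Tableau for the negation ~[]((p -> r) & (((q -> p) | ~q) | q)):
1. ~[]((p -> r) & (((q -> p) | ~q) | q)), u
2. ~((p -> r) & (((q -> p) | ~q) | q)), v
3. ~(p -> r), v
4. p, v
5. ~r, v
Accessibility: uRu, uRv, vRu, vRv
The negation has an open branch (countermodel exists).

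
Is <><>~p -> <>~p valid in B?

Tableau for the negation ~(<><>~p -> <>~p):
1. ~(<><>~p -> <>~p), u
2. <><>~p, u
3. ~<>~p, u
4. p, u
5. <>~p, v
6. p, v
7. ~p, w
Accessibility: uRu, uRv, vRu, vRv, vRw, wRv, wRw
The negation has an open branch (countermodel exists).

Not valid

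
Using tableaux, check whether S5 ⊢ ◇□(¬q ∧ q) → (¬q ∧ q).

Tableau for the negation ¬(◇□(¬q ∧ q) → (¬q ∧ q)):
1. ¬(◇□(¬q ∧ q) → (¬q ∧ q)), 0
2. ◇□(¬q ∧ q), 0   [¬→-rule on 1]
3. ¬(¬q ∧ q), 0   [¬→-rule on 1]
4. ¬q, 0   [¬∧-rule on 3 (branches; this branch)]
5. □(¬q ∧ q), 1   [◇-rule on 2: fresh world 1, 0R1]
6. ¬q ∧ q, 0   [□-rule on 5 via 1R0]
7. q, 0   [∧-rule on 6]
Accessibility: 0R0, 0R1, 1R0, 1R1
Branch closes: q and ¬q both at 0.
All branches of the negation close; one closing branch shown above.

Valid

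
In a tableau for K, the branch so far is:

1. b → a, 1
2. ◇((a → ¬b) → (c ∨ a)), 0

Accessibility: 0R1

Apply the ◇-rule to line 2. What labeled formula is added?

a fresh world 2 with 0R2, and (a → ¬b) → (c ∨ a) at 2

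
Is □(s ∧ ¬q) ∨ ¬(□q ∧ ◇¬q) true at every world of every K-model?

Tableau for the negation ¬(□(s ∧ ¬q) ∨ ¬(□q ∧ ◇¬q)):
1. ¬(□(s ∧ ¬q) ∨ ¬(□q ∧ ◇¬q)), 0
2. ¬□(s ∧ ¬q), 0
3. □q ∧ ◇¬q, 0
4. □q, 0
5. ◇¬q, 0
6. ¬(s ∧ ¬q), 1
7. q, 1
8. ¬q, 2
9. q, 2
Accessibility: 0R1, 0R2
Branch closes: q and ¬q both at 2.
All branches of the negation close; one closing branch shown above.

Valid in K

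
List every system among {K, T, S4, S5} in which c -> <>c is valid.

T, S4, S5

T-tableau for the negation ~(c -> <>c):
1. ~(c -> <>c), 0
2. c, 0
3. ~<>c, 0
4. ~c, 0
Accessibility: 0R0
Branch closes: c and ~c both at 0.
Every branch closes (one shown): valid in T, hence also in S4, S5 (every theorem of T is a theorem of S4 and S5).
K-tableau for the negation ~(c -> <>c):
1. ~(c -> <>c), 0
2. c, 0
3. ~<>c, 0
Complete open branch: countermodel on a K-frame, so not valid in K.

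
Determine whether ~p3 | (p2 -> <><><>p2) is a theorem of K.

Tableau for the negation ~(~p3 | (p2 -> <><><>p2)):
1. ~(~p3 | (p2 -> <><><>p2)), u
2. p3, u
3. ~(p2 -> <><><>p2), u
4. p2, u
5. ~<><><>p2, u
The negation has an open branch (countermodel exists).

Invalid (countermodel exists)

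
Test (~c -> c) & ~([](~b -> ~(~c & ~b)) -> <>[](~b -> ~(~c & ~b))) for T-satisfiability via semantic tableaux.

1. (~c -> c) & ~([](~b -> ~(~c & ~b)) -> <>[](~b -> ~(~c & ~b))), w0
2. ~c -> c, w0
3. ~([](~b -> ~(~c & ~b)) -> <>[](~b -> ~(~c & ~b))), w0
4. [](~b -> ~(~c & ~b)), w0
5. ~<>[](~b -> ~(~c & ~b)), w0
6. ~b -> ~(~c & ~b), w0
7. ~[](~b -> ~(~c & ~b)), w0
8. c, w0
9. ~(~c & ~b), w0
10. b, w0
11. ~(~b -> ~(~c & ~b)), w1
12. ~b, w1
13. ~c & ~b, w1
14. ~c, w1
15. ~b -> ~(~c & ~b), w1
16. ~[](~b -> ~(~c & ~b)), w1
17. ~(~c & ~b), w1
18. b, w1
Accessibility: w0Rw0, w0Rw1, w1Rw1
Branch closes: b and ~b both at w1.
All branches of the tableau close; one closing branch shown above.

Unsatisfiable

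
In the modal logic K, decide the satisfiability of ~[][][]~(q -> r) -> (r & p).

1. ~[][][]~(q -> r) -> (r & p), 0
2. r & p, 0
3. r, 0
4. p, 0

Yes, satisfiable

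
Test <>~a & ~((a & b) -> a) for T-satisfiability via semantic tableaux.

Unsatisfiable

1. <>~a & ~((a & b) -> a), u
2. <>~a, u
3. ~((a & b) -> a), u
4. a & b, u
5. ~a, u
6. a, u
7. b, u
Accessibility: uRu
Branch closes: a and ~a both at u.
Every branch closes; the branch above is one of them.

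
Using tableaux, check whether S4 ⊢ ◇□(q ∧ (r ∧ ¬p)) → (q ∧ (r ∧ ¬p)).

Tableau for the negation ¬(◇□(q ∧ (r ∧ ¬p)) → (q ∧ (r ∧ ¬p))):
1. ¬(◇□(q ∧ (r ∧ ¬p)) → (q ∧ (r ∧ ¬p))), u
2. ◇□(q ∧ (r ∧ ¬p)), u
3. ¬(q ∧ (r ∧ ¬p)), u
4. ¬(r ∧ ¬p), u
5. p, u
6. □(q ∧ (r ∧ ¬p)), v
7. q ∧ (r ∧ ¬p), v
8. q, v
9. r ∧ ¬p, v
10. r, v
11. ¬p, v
Accessibility: uRu, uRv, vRv
The negation has an open branch (countermodel exists).

Not valid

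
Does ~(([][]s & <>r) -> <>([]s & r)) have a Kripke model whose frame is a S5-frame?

1. ~(([][]s & <>r) -> <>([]s & r)), 0
2. [][]s & <>r, 0
3. ~<>([]s & r), 0
4. [][]s, 0
5. <>r, 0
6. ~([]s & r), 0
7. []s, 0
8. s, 0
9. ~r, 0
10. r, 1
11. ~([]s & r), 1
12. []s, 1
13. s, 1
14. ~[]s, 1
15. ~s, 2
16. ~([]s & r), 2
17. []s, 2
18. s, 2
Accessibility: 0R0, 0R1, 0R2, 1R0, 1R1, 1R2, 2R0, 2R1, 2R2
Branch closes: s and ~s both at 2.
Every branch closes; the branch above is one of them.

Unsatisfiable (every branch closes)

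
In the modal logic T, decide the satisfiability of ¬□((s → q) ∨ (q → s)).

No, unsatisfiable

1. ¬□((s → q) ∨ (q → s)), w0
2. ¬((s → q) ∨ (q → s)), w1
3. ¬(s → q), w1
4. ¬(q → s), w1
5. s, w1
6. ¬q, w1
7. q, w1
8. ¬s, w1
Accessibility: w0Rw0, w0Rw1, w1Rw1
Branch closes: q and ¬q both at w1.
(One branch shown.) All branches close.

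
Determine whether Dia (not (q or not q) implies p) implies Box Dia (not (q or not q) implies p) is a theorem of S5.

Tableau for the negation not (Dia (not (q or not q) implies p) implies Box Dia (not (q or not q) implies p)):
1. not (Dia (not (q or not q) implies p) implies Box Dia (not (q or not q) implies p)), 0
2. Dia (not (q or not q) implies p), 0
3. not Box Dia (not (q or not q) implies p), 0
4. not (q or not q) implies p, 1
5. q or not q, 1
6. not q, 1
7. not Dia (not (q or not q) implies p), 2
8. not (not (q or not q) implies p), 0
9. not (q or not q), 0
10. not p, 0
11. not q, 0
12. q, 0
Accessibility: 0R0, 0R1, 0R2, 1R0, 1R1, 1R2, 2R0, 2R1, 2R2
Branch closes: q and not q both at 0.
Every branch of the negation's tableau closes; the branch above is one of them.

Valid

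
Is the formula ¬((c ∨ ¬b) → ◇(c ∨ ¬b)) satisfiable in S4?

Unsatisfiable (every branch closes)

1. ¬((c ∨ ¬b) → ◇(c ∨ ¬b)), u
2. c ∨ ¬b, u
3. ¬◇(c ∨ ¬b), u
4. ¬(c ∨ ¬b), u
5. ¬c, u
6. b, u
7. ¬b, u
Accessibility: uRu
Branch closes: b and ¬b both at u.
All branches of the tableau close; one closing branch shown above.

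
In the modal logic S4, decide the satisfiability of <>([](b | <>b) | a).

Satisfiable (open branch found)

1. <>([](b | <>b) | a), w0
2. [](b | <>b) | a, w1   [<>-rule on 1: fresh world w1, w0Rw1]
3. a, w1   [|-rule on 2 (branches; this branch)]
Accessibility: w0Rw0, w0Rw1, w1Rw1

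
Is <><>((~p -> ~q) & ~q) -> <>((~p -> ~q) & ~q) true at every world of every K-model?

Tableau for the negation ~(<><>((~p -> ~q) & ~q) -> <>((~p -> ~q) & ~q)):
1. ~(<><>((~p -> ~q) & ~q) -> <>((~p -> ~q) & ~q)), 0
2. <><>((~p -> ~q) & ~q), 0
3. ~<>((~p -> ~q) & ~q), 0
4. <>((~p -> ~q) & ~q), 1
5. ~((~p -> ~q) & ~q), 1
6. q, 1
7. (~p -> ~q) & ~q, 2
8. ~p -> ~q, 2
9. ~q, 2
Accessibility: 0R1, 1R2
The negation has an open branch (countermodel exists).

Not valid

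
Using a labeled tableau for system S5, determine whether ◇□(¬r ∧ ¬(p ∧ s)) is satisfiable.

Yes, satisfiable

1. ◇□(¬r ∧ ¬(p ∧ s)), u
2. □(¬r ∧ ¬(p ∧ s)), v
3. ¬r ∧ ¬(p ∧ s), u
4. ¬r, u
5. ¬(p ∧ s), u
6. ¬r ∧ ¬(p ∧ s), v
7. ¬r, v
8. ¬(p ∧ s), v
9. ¬s, u
10. ¬s, v
Accessibility: uRu, uRv, vRu, vRv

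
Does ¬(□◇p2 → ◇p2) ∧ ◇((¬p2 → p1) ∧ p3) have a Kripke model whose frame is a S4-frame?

1. ¬(□◇p2 → ◇p2) ∧ ◇((¬p2 → p1) ∧ p3), 0
2. ¬(□◇p2 → ◇p2), 0
3. ◇((¬p2 → p1) ∧ p3), 0
4. □◇p2, 0
5. ¬◇p2, 0
6. ◇p2, 0
7. ¬p2, 0
8. (¬p2 → p1) ∧ p3, 1
9. ¬p2 → p1, 1
10. p3, 1
11. ◇p2, 1
12. ¬p2, 1
13. p1, 1
14. p2, 2
15. ◇p2, 2
16. ¬p2, 2
Accessibility: 0R0, 0R1, 0R2, 1R1, 2R2
Branch closes: p2 and ¬p2 both at 2.
(One branch shown.) All branches close.

Unsatisfiable (every branch closes)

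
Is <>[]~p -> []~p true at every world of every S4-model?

Not valid

Tableau for the negation ~(<>[]~p -> []~p):
1. ~(<>[]~p -> []~p), u
2. <>[]~p, u
3. ~[]~p, u
4. []~p, v
5. ~p, v
6. p, w
Accessibility: uRu, uRv, uRw, vRv, wRw
The negation has an open branch (countermodel exists).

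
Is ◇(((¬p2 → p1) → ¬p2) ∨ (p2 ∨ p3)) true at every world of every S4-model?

Valid in S4

Tableau for the negation ¬◇(((¬p2 → p1) → ¬p2) ∨ (p2 ∨ p3)):
1. ¬◇(((¬p2 → p1) → ¬p2) ∨ (p2 ∨ p3)), u
2. ¬(((¬p2 → p1) → ¬p2) ∨ (p2 ∨ p3)), u   [¬◇-rule on 1 via uRu]
3. ¬((¬p2 → p1) → ¬p2), u   [¬∨-rule on 2]
4. ¬(p2 ∨ p3), u   [¬∨-rule on 2]
5. ¬p2 → p1, u   [¬→-rule on 3]
6. p2, u   [¬→-rule on 3]
7. ¬p2, u   [¬∨-rule on 4]
8. ¬p3, u   [¬∨-rule on 4]
Accessibility: uRu
Branch closes: p2 and ¬p2 both at u.
All branches of the negation close; one closing branch shown above.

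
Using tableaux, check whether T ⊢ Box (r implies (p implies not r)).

No, not valid

Tableau for the negation not Box (r implies (p implies not r)):
1. not Box (r implies (p implies not r)), w0
2. not (r implies (p implies not r)), w1
3. r, w1
4. not (p implies not r), w1
5. p, w1
Accessibility: w0Rw0, w0Rw1, w1Rw1
The negation has an open branch (countermodel exists).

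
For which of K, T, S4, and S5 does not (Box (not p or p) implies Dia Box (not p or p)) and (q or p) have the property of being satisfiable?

K

T-tableau for the formula:
1. not (Box (not p or p) implies Dia Box (not p or p)) and (q or p), w0
2. not (Box (not p or p) implies Dia Box (not p or p)), w0   [and-rule on 1]
3. q or p, w0   [and-rule on 1]
4. Box (not p or p), w0   [neg-implies-rule on 2]
5. not Dia Box (not p or p), w0   [neg-implies-rule on 2]
6. not p or p, w0   [Box-rule on 4 via w0Rw0]
7. not Box (not p or p), w0   [neg-Dia-rule on 5 via w0Rw0]
8. p, w0   [or-rule on 3 (branches; this branch)]
9. not (not p or p), w1   [neg-Box-rule on 7: fresh world w1, w0Rw1]
10. p, w1   [neg-or-rule on 9]
11. not p, w1   [neg-or-rule on 9]
Accessibility: w0Rw0, w0Rw1, w1Rw1
Branch closes: p and not p both at w1.
Every branch closes (one shown): unsatisfiable in T, hence also in S4, S5 (every S4/S5-frame is a T-frame).
K-tableau for the formula:
1. not (Box (not p or p) implies Dia Box (not p or p)) and (q or p), w0
2. not (Box (not p or p) implies Dia Box (not p or p)), w0   [and-rule on 1]
3. q or p, w0   [and-rule on 1]
4. Box (not p or p), w0   [neg-implies-rule on 2]
5. not Dia Box (not p or p), w0   [neg-implies-rule on 2]
6. p, w0   [or-rule on 3 (branches; this branch)]
Complete open branch: satisfiable in K.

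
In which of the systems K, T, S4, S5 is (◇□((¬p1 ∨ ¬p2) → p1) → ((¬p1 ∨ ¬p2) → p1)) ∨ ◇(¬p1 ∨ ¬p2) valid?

T-tableau for the negation ¬((◇□((¬p1 ∨ ¬p2) → p1) → ((¬p1 ∨ ¬p2) → p1)) ∨ ◇(¬p1 ∨ ¬p2)):
1. ¬((◇□((¬p1 ∨ ¬p2) → p1) → ((¬p1 ∨ ¬p2) → p1)) ∨ ◇(¬p1 ∨ ¬p2)), u
2. ¬(◇□((¬p1 ∨ ¬p2) → p1) → ((¬p1 ∨ ¬p2) → p1)), u
3. ¬◇(¬p1 ∨ ¬p2), u
4. ◇□((¬p1 ∨ ¬p2) → p1), u
5. ¬((¬p1 ∨ ¬p2) → p1), u
6. ¬p1 ∨ ¬p2, u
7. ¬p1, u
8. ¬(¬p1 ∨ ¬p2), u
9. p1, u
10. p2, u
Accessibility: uRu
Branch closes: p1 and ¬p1 both at u.
Every branch closes (one shown): valid in T, hence also in S4, S5 (every theorem of T is a theorem of S4 and S5).
K-tableau for the negation ¬((◇□((¬p1 ∨ ¬p2) → p1) → ((¬p1 ∨ ¬p2) → p1)) ∨ ◇(¬p1 ∨ ¬p2)):
1. ¬((◇□((¬p1 ∨ ¬p2) → p1) → ((¬p1 ∨ ¬p2) → p1)) ∨ ◇(¬p1 ∨ ¬p2)), u
2. ¬(◇□((¬p1 ∨ ¬p2) → p1) → ((¬p1 ∨ ¬p2) → p1)), u
3. ¬◇(¬p1 ∨ ¬p2), u
4. ◇□((¬p1 ∨ ¬p2) → p1), u
5. ¬((¬p1 ∨ ¬p2) → p1), u
6. ¬p1 ∨ ¬p2, u
7. ¬p1, u
8. ¬p2, u
9. □((¬p1 ∨ ¬p2) → p1), v
10. ¬(¬p1 ∨ ¬p2), v
11. p1, v
12. p2, v
Accessibility: uRv
Complete open branch: countermodel on a K-frame, so not valid in K.

T, S4, S5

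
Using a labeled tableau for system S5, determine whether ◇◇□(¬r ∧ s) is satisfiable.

1. ◇◇□(¬r ∧ s), w0
2. ◇□(¬r ∧ s), w1
3. □(¬r ∧ s), w2
4. ¬r ∧ s, w0
5. ¬r, w0
6. s, w0
7. ¬r ∧ s, w1
8. ¬r, w1
9. s, w1
10. ¬r ∧ s, w2
11. ¬r, w2
12. s, w2
Accessibility: w0Rw0, w0Rw1, w0Rw2, w1Rw0, w1Rw1, w1Rw2, w2Rw0, w2Rw1, w2Rw2

Yes, satisfiable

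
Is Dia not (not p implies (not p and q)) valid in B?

Invalid (countermodel exists)

Tableau for the negation not Dia not (not p implies (not p and q)):
1. not Dia not (not p implies (not p and q)), u
2. not p implies (not p and q), u
3. not p and q, u
4. not p, u
5. q, u
Accessibility: uRu
The negation has an open branch (countermodel exists).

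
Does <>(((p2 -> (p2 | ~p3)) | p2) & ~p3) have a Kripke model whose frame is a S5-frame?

Yes, satisfiable

1. <>(((p2 -> (p2 | ~p3)) | p2) & ~p3), 0
2. ((p2 -> (p2 | ~p3)) | p2) & ~p3, 1
3. (p2 -> (p2 | ~p3)) | p2, 1
4. ~p3, 1
5. p2, 1
Accessibility: 0R0, 0R1, 1R0, 1R1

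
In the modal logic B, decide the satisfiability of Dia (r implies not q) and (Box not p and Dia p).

Unsatisfiable

1. Dia (r implies not q) and (Box not p and Dia p), w0
2. Dia (r implies not q), w0
3. Box not p and Dia p, w0
4. Box not p, w0
5. Dia p, w0
6. not p, w0
7. r implies not q, w1
8. not p, w1
9. not q, w1
10. p, w2
11. not p, w2
Accessibility: w0Rw0, w0Rw1, w0Rw2, w1Rw0, w1Rw1, w2Rw0, w2Rw2
Branch closes: p and not p both at w2.
(One branch shown.) All branches close.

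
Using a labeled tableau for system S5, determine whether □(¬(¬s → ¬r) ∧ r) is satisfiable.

1. □(¬(¬s → ¬r) ∧ r), w0
2. ¬(¬s → ¬r) ∧ r, w0   [□-rule on 1 via w0Rw0]
3. ¬(¬s → ¬r), w0   [∧-rule on 2]
4. r, w0   [∧-rule on 2]
5. ¬s, w0   [¬→-rule on 3]
Accessibility: w0Rw0

Yes, satisfiable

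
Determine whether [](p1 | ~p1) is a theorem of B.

Tableau for the negation ~[](p1 | ~p1):
1. ~[](p1 | ~p1), 0
2. ~(p1 | ~p1), 1   [~[]-rule on 1: fresh world 1, 0R1]
3. ~p1, 1   [~|-rule on 2]
4. p1, 1   [~|-rule on 2]
Accessibility: 0R0, 0R1, 1R0, 1R1
Branch closes: p1 and ~p1 both at 1.
Every branch of the negation's tableau closes; the branch above is one of them.

Valid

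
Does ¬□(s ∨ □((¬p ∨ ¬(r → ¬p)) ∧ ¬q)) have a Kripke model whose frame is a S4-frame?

Satisfiable (open branch found)

1. ¬□(s ∨ □((¬p ∨ ¬(r → ¬p)) ∧ ¬q)), 0
2. ¬(s ∨ □((¬p ∨ ¬(r → ¬p)) ∧ ¬q)), 1
3. ¬s, 1
4. ¬□((¬p ∨ ¬(r → ¬p)) ∧ ¬q), 1
5. ¬((¬p ∨ ¬(r → ¬p)) ∧ ¬q), 2
6. q, 2
Accessibility: 0R0, 0R1, 0R2, 1R1, 1R2, 2R2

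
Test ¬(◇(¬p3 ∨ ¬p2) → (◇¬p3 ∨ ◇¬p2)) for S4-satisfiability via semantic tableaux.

1. ¬(◇(¬p3 ∨ ¬p2) → (◇¬p3 ∨ ◇¬p2)), 0
2. ◇(¬p3 ∨ ¬p2), 0
3. ¬(◇¬p3 ∨ ◇¬p2), 0
4. ¬◇¬p3, 0
5. ¬◇¬p2, 0
6. p3, 0
7. p2, 0
8. ¬p3 ∨ ¬p2, 1
9. p3, 1
10. p2, 1
11. ¬p2, 1
Accessibility: 0R0, 0R1, 1R1
Branch closes: p2 and ¬p2 both at 1.
(One branch shown.) All branches close.

Unsatisfiable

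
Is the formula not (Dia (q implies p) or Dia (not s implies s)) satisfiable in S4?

1. not (Dia (q implies p) or Dia (not s implies s)), w0
2. not Dia (q implies p), w0
3. not Dia (not s implies s), w0
4. not (q implies p), w0
5. q, w0
6. not p, w0
7. not (not s implies s), w0
8. not s, w0
Accessibility: w0Rw0

Satisfiable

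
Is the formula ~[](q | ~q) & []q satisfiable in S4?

No, unsatisfiable

1. ~[](q | ~q) & []q, w0
2. ~[](q | ~q), w0
3. []q, w0
4. q, w0
5. ~(q | ~q), w1
6. ~q, w1
7. q, w1
Accessibility: w0Rw0, w0Rw1, w1Rw1
Branch closes: q and ~q both at w1.
All branches of the tableau close; one closing branch shown above.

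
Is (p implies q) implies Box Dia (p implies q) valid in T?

Tableau for the negation not ((p implies q) implies Box Dia (p implies q)):
1. not ((p implies q) implies Box Dia (p implies q)), 0
2. p implies q, 0   [neg-implies-rule on 1]
3. not Box Dia (p implies q), 0   [neg-implies-rule on 1]
4. q, 0   [implies-rule on 2 (branches; this branch)]
5. not Dia (p implies q), 1   [neg-Box-rule on 3: fresh world 1, 0R1]
6. not (p implies q), 1   [neg-Dia-rule on 5 via 1R1]
7. p, 1   [neg-implies-rule on 6]
8. not q, 1   [neg-implies-rule on 6]
Accessibility: 0R0, 0R1, 1R1
The negation has an open branch (countermodel exists).

Invalid (countermodel exists)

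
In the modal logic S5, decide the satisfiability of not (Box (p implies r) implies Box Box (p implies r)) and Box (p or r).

1. not (Box (p implies r) implies Box Box (p implies r)) and Box (p or r), w0
2. not (Box (p implies r) implies Box Box (p implies r)), w0
3. Box (p or r), w0
4. Box (p implies r), w0
5. not Box Box (p implies r), w0
6. p or r, w0
7. p implies r, w0
8. r, w0
9. not Box (p implies r), w1
10. p or r, w1
11. p implies r, w1
12. r, w1
13. not (p implies r), w2
14. p, w2
15. not r, w2
16. p or r, w2
17. p implies r, w2
18. r, w2
Accessibility: w0Rw0, w0Rw1, w0Rw2, w1Rw0, w1Rw1, w1Rw2, w2Rw0, w2Rw1, w2Rw2
Branch closes: r and not r both at w2.
All branches of the tableau close; one closing branch shown above.

Unsatisfiable (every branch closes)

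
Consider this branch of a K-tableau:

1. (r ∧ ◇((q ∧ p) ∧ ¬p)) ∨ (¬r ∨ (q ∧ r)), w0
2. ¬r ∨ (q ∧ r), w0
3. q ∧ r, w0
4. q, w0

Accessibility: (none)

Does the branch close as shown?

No, open

There is no literal clash: for every atom and world, at most one sign appears.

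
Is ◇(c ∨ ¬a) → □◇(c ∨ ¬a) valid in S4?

Tableau for the negation ¬(◇(c ∨ ¬a) → □◇(c ∨ ¬a)):
1. ¬(◇(c ∨ ¬a) → □◇(c ∨ ¬a)), w0
2. ◇(c ∨ ¬a), w0
3. ¬□◇(c ∨ ¬a), w0
4. c ∨ ¬a, w1
5. ¬a, w1
6. ¬◇(c ∨ ¬a), w2
7. ¬(c ∨ ¬a), w2
8. ¬c, w2
9. a, w2
Accessibility: w0Rw0, w0Rw1, w0Rw2, w1Rw1, w2Rw2
The negation has an open branch (countermodel exists).

Not valid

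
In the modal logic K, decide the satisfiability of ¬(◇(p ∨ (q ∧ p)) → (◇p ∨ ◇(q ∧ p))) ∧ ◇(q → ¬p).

No, unsatisfiable

1. ¬(◇(p ∨ (q ∧ p)) → (◇p ∨ ◇(q ∧ p))) ∧ ◇(q → ¬p), u
2. ¬(◇(p ∨ (q ∧ p)) → (◇p ∨ ◇(q ∧ p))), u
3. ◇(q → ¬p), u
4. ◇(p ∨ (q ∧ p)), u
5. ¬(◇p ∨ ◇(q ∧ p)), u
6. ¬◇p, u
7. ¬◇(q ∧ p), u
8. q → ¬p, v
9. ¬p, v
10. ¬(q ∧ p), v
11. p ∨ (q ∧ p), w
12. ¬p, w
13. ¬(q ∧ p), w
14. q ∧ p, w
15. q, w
16. p, w
Accessibility: uRv, uRw
Branch closes: p and ¬p both at w.
All branches of the tableau close; one closing branch shown above.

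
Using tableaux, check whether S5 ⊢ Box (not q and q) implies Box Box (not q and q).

Valid

Tableau for the negation not (Box (not q and q) implies Box Box (not q and q)):
1. not (Box (not q and q) implies Box Box (not q and q)), 0
2. Box (not q and q), 0
3. not Box Box (not q and q), 0
4. not q and q, 0
5. not q, 0
6. q, 0
Accessibility: 0R0
Branch closes: q and not q both at 0.
All branches of the negation close; one closing branch shown above.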